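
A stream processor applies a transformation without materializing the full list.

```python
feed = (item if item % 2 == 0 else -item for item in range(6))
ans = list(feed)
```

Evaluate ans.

Step 1: For each item in range(6), yield item if even, else -item:
  item=0: even, yield 0
  item=1: odd, yield -1
  item=2: even, yield 2
  item=3: odd, yield -3
  item=4: even, yield 4
  item=5: odd, yield -5
Therefore ans = [0, -1, 2, -3, 4, -5].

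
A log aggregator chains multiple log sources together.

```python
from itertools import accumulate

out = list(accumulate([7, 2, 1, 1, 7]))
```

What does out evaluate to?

Step 1: accumulate computes running sums:
  + 7 = 7
  + 2 = 9
  + 1 = 10
  + 1 = 11
  + 7 = 18
Therefore out = [7, 9, 10, 11, 18].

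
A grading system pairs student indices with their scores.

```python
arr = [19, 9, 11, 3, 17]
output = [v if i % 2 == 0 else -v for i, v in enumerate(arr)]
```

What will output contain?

Step 1: For each (i, v), keep v if i is even, negate if odd:
  i=0 (even): keep 19
  i=1 (odd): negate to -9
  i=2 (even): keep 11
  i=3 (odd): negate to -3
  i=4 (even): keep 17
Therefore output = [19, -9, 11, -3, 17].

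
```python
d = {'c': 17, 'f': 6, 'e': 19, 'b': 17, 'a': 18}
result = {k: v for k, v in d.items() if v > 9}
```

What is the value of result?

Step 1: Filter items where value > 9:
  'c': 17 > 9: kept
  'f': 6 <= 9: removed
  'e': 19 > 9: kept
  'b': 17 > 9: kept
  'a': 18 > 9: kept
Therefore result = {'c': 17, 'e': 19, 'b': 17, 'a': 18}.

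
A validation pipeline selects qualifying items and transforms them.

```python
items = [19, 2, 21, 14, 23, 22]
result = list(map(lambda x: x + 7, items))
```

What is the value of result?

Step 1: Apply lambda x: x + 7 to each element:
  19 -> 26
  2 -> 9
  21 -> 28
  14 -> 21
  23 -> 30
  22 -> 29
Therefore result = [26, 9, 28, 21, 30, 29].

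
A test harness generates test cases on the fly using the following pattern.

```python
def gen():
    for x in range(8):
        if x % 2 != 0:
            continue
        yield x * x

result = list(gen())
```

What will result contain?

Step 1: Only yield x**2 when x is divisible by 2:
  x=0: 0 % 2 == 0, yield 0**2 = 0
  x=2: 2 % 2 == 0, yield 2**2 = 4
  x=4: 4 % 2 == 0, yield 4**2 = 16
  x=6: 6 % 2 == 0, yield 6**2 = 36
Therefore result = [0, 4, 16, 36].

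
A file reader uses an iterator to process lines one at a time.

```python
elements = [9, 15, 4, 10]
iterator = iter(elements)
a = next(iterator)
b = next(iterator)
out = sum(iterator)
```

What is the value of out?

Step 1: Create iterator over [9, 15, 4, 10].
Step 2: a = next() = 9, b = next() = 15.
Step 3: sum() of remaining [4, 10] = 14.
Therefore out = 14.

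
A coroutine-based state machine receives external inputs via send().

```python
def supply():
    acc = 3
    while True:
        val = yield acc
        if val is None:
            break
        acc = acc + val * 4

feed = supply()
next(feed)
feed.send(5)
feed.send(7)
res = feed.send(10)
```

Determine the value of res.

Step 1: next() -> yield acc=3.
Step 2: send(5) -> val=5, acc = 3 + 5*4 = 23, yield 23.
Step 3: send(7) -> val=7, acc = 23 + 7*4 = 51, yield 51.
Step 4: send(10) -> val=10, acc = 51 + 10*4 = 91, yield 91.
Therefore res = 91.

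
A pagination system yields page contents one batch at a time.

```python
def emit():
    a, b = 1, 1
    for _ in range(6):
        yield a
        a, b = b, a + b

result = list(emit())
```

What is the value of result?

Step 1: Fibonacci-like sequence starting with a=1, b=1:
  Iteration 1: yield a=1, then a,b = 1,2
  Iteration 2: yield a=1, then a,b = 2,3
  Iteration 3: yield a=2, then a,b = 3,5
  Iteration 4: yield a=3, then a,b = 5,8
  Iteration 5: yield a=5, then a,b = 8,13
  Iteration 6: yield a=8, then a,b = 13,21
Therefore result = [1, 1, 2, 3, 5, 8].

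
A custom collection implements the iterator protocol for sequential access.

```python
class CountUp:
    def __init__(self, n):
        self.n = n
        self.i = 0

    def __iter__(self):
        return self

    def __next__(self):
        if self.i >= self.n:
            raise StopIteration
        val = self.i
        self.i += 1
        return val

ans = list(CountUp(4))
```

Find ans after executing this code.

Step 1: CountUp(4) creates an iterator counting 0 to 3.
Step 2: list() consumes all values: [0, 1, 2, 3].
Therefore ans = [0, 1, 2, 3].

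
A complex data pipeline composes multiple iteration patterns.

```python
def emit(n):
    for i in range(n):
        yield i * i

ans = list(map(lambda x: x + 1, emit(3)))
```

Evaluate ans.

Step 1: emit(3) yields squares: [0, 1, 4].
Step 2: map adds 1 to each: [1, 2, 5].
Therefore ans = [1, 2, 5].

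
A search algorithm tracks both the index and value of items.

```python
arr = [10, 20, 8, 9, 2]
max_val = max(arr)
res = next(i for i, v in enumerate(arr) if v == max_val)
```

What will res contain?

Step 1: max([10, 20, 8, 9, 2]) = 20.
Step 2: Find first index where value == 20:
  Index 0: 10 != 20
  Index 1: 20 == 20, found!
Therefore res = 1.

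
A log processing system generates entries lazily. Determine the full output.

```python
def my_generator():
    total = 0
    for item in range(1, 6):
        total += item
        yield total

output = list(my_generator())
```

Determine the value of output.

Step 1: Generator accumulates running sum:
  item=1: total = 1, yield 1
  item=2: total = 3, yield 3
  item=3: total = 6, yield 6
  item=4: total = 10, yield 10
  item=5: total = 15, yield 15
Therefore output = [1, 3, 6, 10, 15].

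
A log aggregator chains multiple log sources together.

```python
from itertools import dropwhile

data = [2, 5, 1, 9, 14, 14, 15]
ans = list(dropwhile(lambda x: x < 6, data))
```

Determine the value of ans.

Step 1: dropwhile drops elements while < 6:
  2 < 6: dropped
  5 < 6: dropped
  1 < 6: dropped
  9: kept (dropping stopped)
Step 2: Remaining elements kept regardless of condition.
Therefore ans = [9, 14, 14, 15].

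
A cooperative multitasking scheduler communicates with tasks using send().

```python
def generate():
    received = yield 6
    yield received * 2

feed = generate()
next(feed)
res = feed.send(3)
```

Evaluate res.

Step 1: next(feed) advances to first yield, producing 6.
Step 2: send(3) resumes, received = 3.
Step 3: yield received * 2 = 3 * 2 = 6.
Therefore res = 6.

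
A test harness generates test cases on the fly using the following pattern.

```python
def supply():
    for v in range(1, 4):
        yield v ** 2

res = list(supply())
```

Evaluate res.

Step 1: For each v in range(1, 4), yield v**2:
  v=1: yield 1**2 = 1
  v=2: yield 2**2 = 4
  v=3: yield 3**2 = 9
Therefore res = [1, 4, 9].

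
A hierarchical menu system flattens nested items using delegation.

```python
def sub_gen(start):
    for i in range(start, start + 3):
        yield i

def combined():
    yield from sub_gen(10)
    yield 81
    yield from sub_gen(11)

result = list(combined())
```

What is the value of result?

Step 1: combined() delegates to sub_gen(10):
  yield 10
  yield 11
  yield 12
Step 2: yield 81
Step 3: Delegates to sub_gen(11):
  yield 11
  yield 12
  yield 13
Therefore result = [10, 11, 12, 81, 11, 12, 13].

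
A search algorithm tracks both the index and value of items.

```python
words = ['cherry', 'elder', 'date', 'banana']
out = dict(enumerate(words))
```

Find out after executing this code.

Step 1: enumerate pairs indices with words:
  0 -> 'cherry'
  1 -> 'elder'
  2 -> 'date'
  3 -> 'banana'
Therefore out = {0: 'cherry', 1: 'elder', 2: 'date', 3: 'banana'}.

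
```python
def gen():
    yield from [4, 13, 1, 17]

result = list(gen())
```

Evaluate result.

Step 1: yield from delegates to the iterable, yielding each element.
Step 2: Collected values: [4, 13, 1, 17].
Therefore result = [4, 13, 1, 17].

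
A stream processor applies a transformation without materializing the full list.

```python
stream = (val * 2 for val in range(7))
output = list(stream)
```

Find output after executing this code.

Step 1: For each val in range(7), compute val*2:
  val=0: 0*2 = 0
  val=1: 1*2 = 2
  val=2: 2*2 = 4
  val=3: 3*2 = 6
  val=4: 4*2 = 8
  val=5: 5*2 = 10
  val=6: 6*2 = 12
Therefore output = [0, 2, 4, 6, 8, 10, 12].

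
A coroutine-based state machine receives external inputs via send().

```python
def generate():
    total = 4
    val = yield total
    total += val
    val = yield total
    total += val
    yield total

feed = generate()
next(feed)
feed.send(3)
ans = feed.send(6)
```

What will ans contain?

Step 1: next() -> yield total=4.
Step 2: send(3) -> val=3, total = 4+3 = 7, yield 7.
Step 3: send(6) -> val=6, total = 7+6 = 13, yield 13.
Therefore ans = 13.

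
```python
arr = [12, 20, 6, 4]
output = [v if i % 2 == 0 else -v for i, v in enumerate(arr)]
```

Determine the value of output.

Step 1: For each (i, v), keep v if i is even, negate if odd:
  i=0 (even): keep 12
  i=1 (odd): negate to -20
  i=2 (even): keep 6
  i=3 (odd): negate to -4
Therefore output = [12, -20, 6, -4].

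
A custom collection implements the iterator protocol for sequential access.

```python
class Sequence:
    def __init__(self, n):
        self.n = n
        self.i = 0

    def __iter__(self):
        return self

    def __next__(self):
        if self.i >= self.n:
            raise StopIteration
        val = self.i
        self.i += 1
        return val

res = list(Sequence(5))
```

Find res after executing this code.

Step 1: Sequence(5) creates an iterator counting 0 to 4.
Step 2: list() consumes all values: [0, 1, 2, 3, 4].
Therefore res = [0, 1, 2, 3, 4].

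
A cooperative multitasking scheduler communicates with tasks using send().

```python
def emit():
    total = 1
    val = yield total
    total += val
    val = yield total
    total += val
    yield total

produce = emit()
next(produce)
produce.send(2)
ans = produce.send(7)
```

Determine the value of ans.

Step 1: next() -> yield total=1.
Step 2: send(2) -> val=2, total = 1+2 = 3, yield 3.
Step 3: send(7) -> val=7, total = 3+7 = 10, yield 10.
Therefore ans = 10.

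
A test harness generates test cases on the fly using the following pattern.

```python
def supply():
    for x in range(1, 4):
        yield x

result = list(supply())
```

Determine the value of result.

Step 1: The generator yields each value from range(1, 4).
Step 2: list() consumes all yields: [1, 2, 3].
Therefore result = [1, 2, 3].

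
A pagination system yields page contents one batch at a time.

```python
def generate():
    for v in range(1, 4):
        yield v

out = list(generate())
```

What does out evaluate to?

Step 1: The generator yields each value from range(1, 4).
Step 2: list() consumes all yields: [1, 2, 3].
Therefore out = [1, 2, 3].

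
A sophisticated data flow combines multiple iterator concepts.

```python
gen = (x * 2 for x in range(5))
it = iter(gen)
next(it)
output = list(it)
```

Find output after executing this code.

Step 1: Generator produces [0, 2, 4, 6, 8].
Step 2: next(it) consumes first element (0).
Step 3: list(it) collects remaining: [2, 4, 6, 8].
Therefore output = [2, 4, 6, 8].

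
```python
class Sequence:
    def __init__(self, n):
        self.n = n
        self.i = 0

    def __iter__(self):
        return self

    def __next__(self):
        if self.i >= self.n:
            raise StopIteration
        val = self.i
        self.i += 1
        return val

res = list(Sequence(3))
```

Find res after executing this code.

Step 1: Sequence(3) creates an iterator counting 0 to 2.
Step 2: list() consumes all values: [0, 1, 2].
Therefore res = [0, 1, 2].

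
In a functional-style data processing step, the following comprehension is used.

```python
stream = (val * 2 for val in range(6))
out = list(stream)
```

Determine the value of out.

Step 1: For each val in range(6), compute val*2:
  val=0: 0*2 = 0
  val=1: 1*2 = 2
  val=2: 2*2 = 4
  val=3: 3*2 = 6
  val=4: 4*2 = 8
  val=5: 5*2 = 10
Therefore out = [0, 2, 4, 6, 8, 10].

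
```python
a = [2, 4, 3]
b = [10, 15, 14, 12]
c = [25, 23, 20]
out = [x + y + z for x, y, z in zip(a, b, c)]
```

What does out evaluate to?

Step 1: zip three lists (truncates to shortest, len=3):
  2 + 10 + 25 = 37
  4 + 15 + 23 = 42
  3 + 14 + 20 = 37
Therefore out = [37, 42, 37].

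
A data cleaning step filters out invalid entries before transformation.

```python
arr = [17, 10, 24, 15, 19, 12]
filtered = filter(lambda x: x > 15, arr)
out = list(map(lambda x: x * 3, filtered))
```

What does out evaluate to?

Step 1: Filter arr for elements > 15:
  17: kept
  10: removed
  24: kept
  15: removed
  19: kept
  12: removed
Step 2: Map x * 3 on filtered [17, 24, 19]:
  17 -> 51
  24 -> 72
  19 -> 57
Therefore out = [51, 72, 57].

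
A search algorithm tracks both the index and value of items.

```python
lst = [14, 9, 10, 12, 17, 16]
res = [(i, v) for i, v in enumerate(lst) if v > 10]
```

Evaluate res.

Step 1: Filter enumerate([14, 9, 10, 12, 17, 16]) keeping v > 10:
  (0, 14): 14 > 10, included
  (1, 9): 9 <= 10, excluded
  (2, 10): 10 <= 10, excluded
  (3, 12): 12 > 10, included
  (4, 17): 17 > 10, included
  (5, 16): 16 > 10, included
Therefore res = [(0, 14), (3, 12), (4, 17), (5, 16)].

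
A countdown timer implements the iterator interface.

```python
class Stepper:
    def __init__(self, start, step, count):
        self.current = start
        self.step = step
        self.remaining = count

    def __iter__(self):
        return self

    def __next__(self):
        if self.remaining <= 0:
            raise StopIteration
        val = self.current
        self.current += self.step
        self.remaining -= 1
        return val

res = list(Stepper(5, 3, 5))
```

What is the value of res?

Step 1: Stepper starts at 5, increments by 3, for 5 steps:
  Yield 5, then current += 3
  Yield 8, then current += 3
  Yield 11, then current += 3
  Yield 14, then current += 3
  Yield 17, then current += 3
Therefore res = [5, 8, 11, 14, 17].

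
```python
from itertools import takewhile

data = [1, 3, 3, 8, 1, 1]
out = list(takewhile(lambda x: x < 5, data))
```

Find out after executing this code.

Step 1: takewhile stops at first element >= 5:
  1 < 5: take
  3 < 5: take
  3 < 5: take
  8 >= 5: stop
Therefore out = [1, 3, 3].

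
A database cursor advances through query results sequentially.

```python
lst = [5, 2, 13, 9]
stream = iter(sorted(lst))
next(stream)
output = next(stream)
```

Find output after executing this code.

Step 1: sorted([5, 2, 13, 9]) = [2, 5, 9, 13].
Step 2: Create iterator and skip 1 elements.
Step 3: next() returns 5.
Therefore output = 5.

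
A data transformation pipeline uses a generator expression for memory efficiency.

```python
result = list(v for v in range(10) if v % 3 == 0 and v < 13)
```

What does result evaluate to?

Step 1: Filter range(10) where v % 3 == 0 and v < 13:
  v=0: both conditions met, included
  v=1: excluded (1 % 3 != 0)
  v=2: excluded (2 % 3 != 0)
  v=3: both conditions met, included
  v=4: excluded (4 % 3 != 0)
  v=5: excluded (5 % 3 != 0)
  v=6: both conditions met, included
  v=7: excluded (7 % 3 != 0)
  v=8: excluded (8 % 3 != 0)
  v=9: both conditions met, included
Therefore result = [0, 3, 6, 9].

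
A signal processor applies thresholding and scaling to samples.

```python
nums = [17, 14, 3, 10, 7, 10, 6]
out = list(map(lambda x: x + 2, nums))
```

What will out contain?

Step 1: Apply lambda x: x + 2 to each element:
  17 -> 19
  14 -> 16
  3 -> 5
  10 -> 12
  7 -> 9
  10 -> 12
  6 -> 8
Therefore out = [19, 16, 5, 12, 9, 12, 8].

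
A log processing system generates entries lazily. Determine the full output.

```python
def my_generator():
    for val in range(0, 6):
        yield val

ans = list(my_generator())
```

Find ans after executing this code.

Step 1: The generator yields each value from range(0, 6).
Step 2: list() consumes all yields: [0, 1, 2, 3, 4, 5].
Therefore ans = [0, 1, 2, 3, 4, 5].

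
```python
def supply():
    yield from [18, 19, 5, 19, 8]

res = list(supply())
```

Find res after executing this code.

Step 1: yield from delegates to the iterable, yielding each element.
Step 2: Collected values: [18, 19, 5, 19, 8].
Therefore res = [18, 19, 5, 19, 8].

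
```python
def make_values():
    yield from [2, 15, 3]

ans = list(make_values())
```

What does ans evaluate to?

Step 1: yield from delegates to the iterable, yielding each element.
Step 2: Collected values: [2, 15, 3].
Therefore ans = [2, 15, 3].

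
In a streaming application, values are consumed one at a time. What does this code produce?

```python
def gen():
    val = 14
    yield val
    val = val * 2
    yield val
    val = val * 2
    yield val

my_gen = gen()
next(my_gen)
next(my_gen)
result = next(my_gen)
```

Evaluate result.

Step 1: Trace through generator execution:
  Yield 1: val starts at 14, yield 14
  Yield 2: val = 14 * 2 = 28, yield 28
  Yield 3: val = 28 * 2 = 56, yield 56
Step 2: First next() gets 14, second next() gets the second value, third next() yields 56.
Therefore result = 56.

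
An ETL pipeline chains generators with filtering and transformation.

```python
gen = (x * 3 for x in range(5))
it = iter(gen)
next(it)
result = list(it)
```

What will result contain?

Step 1: Generator produces [0, 3, 6, 9, 12].
Step 2: next(it) consumes first element (0).
Step 3: list(it) collects remaining: [3, 6, 9, 12].
Therefore result = [3, 6, 9, 12].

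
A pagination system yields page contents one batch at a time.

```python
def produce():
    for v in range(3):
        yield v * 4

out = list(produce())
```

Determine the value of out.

Step 1: For each v in range(3), yield v * 4:
  v=0: yield 0 * 4 = 0
  v=1: yield 1 * 4 = 4
  v=2: yield 2 * 4 = 8
Therefore out = [0, 4, 8].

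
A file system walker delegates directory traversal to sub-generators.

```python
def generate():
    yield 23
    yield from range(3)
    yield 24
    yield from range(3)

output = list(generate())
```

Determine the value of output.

Step 1: Trace yields in order:
  yield 23
  yield 0
  yield 1
  yield 2
  yield 24
  yield 0
  yield 1
  yield 2
Therefore output = [23, 0, 1, 2, 24, 0, 1, 2].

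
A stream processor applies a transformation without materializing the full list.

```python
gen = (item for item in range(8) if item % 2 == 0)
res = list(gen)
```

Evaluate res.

Step 1: Filter range(8) keeping only even values:
  item=0: even, included
  item=1: odd, excluded
  item=2: even, included
  item=3: odd, excluded
  item=4: even, included
  item=5: odd, excluded
  item=6: even, included
  item=7: odd, excluded
Therefore res = [0, 2, 4, 6].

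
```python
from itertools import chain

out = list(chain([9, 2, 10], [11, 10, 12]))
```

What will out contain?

Step 1: chain() concatenates iterables: [9, 2, 10] + [11, 10, 12].
Therefore out = [9, 2, 10, 11, 10, 12].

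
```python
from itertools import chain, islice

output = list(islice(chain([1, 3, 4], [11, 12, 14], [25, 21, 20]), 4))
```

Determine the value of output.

Step 1: chain([1, 3, 4], [11, 12, 14], [25, 21, 20]) = [1, 3, 4, 11, 12, 14, 25, 21, 20].
Step 2: islice takes first 4 elements: [1, 3, 4, 11].
Therefore output = [1, 3, 4, 11].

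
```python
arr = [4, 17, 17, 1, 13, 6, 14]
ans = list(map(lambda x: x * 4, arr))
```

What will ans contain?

Step 1: Apply lambda x: x * 4 to each element:
  4 -> 16
  17 -> 68
  17 -> 68
  1 -> 4
  13 -> 52
  6 -> 24
  14 -> 56
Therefore ans = [16, 68, 68, 4, 52, 24, 56].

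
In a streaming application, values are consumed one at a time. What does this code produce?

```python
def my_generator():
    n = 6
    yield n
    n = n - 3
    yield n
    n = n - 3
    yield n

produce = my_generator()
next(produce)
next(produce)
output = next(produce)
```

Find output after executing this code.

Step 1: Trace through generator execution:
  Yield 1: n starts at 6, yield 6
  Yield 2: n = 6 - 3 = 3, yield 3
  Yield 3: n = 3 - 3 = 0, yield 0
Step 2: First next() gets 6, second next() gets the second value, third next() yields 0.
Therefore output = 0.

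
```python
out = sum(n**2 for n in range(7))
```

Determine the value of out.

Step 1: Compute n**2 for each n in range(7):
  n=0: 0**2 = 0
  n=1: 1**2 = 1
  n=2: 2**2 = 4
  n=3: 3**2 = 9
  n=4: 4**2 = 16
  n=5: 5**2 = 25
  n=6: 6**2 = 36
Step 2: sum = 0 + 1 + 4 + 9 + 16 + 25 + 36 = 91.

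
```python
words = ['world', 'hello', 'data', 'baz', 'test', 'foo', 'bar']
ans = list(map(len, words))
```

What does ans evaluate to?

Step 1: Map len() to each word:
  'world' -> 5
  'hello' -> 5
  'data' -> 4
  'baz' -> 3
  'test' -> 4
  'foo' -> 3
  'bar' -> 3
Therefore ans = [5, 5, 4, 3, 4, 3, 3].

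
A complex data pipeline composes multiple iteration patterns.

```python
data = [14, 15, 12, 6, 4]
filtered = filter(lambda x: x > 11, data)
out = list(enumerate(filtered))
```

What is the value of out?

Step 1: Filter [14, 15, 12, 6, 4] for > 11: [14, 15, 12].
Step 2: enumerate re-indexes from 0: [(0, 14), (1, 15), (2, 12)].
Therefore out = [(0, 14), (1, 15), (2, 12)].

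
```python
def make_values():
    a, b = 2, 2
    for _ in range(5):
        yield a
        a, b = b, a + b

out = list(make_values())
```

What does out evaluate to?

Step 1: Fibonacci-like sequence starting with a=2, b=2:
  Iteration 1: yield a=2, then a,b = 2,4
  Iteration 2: yield a=2, then a,b = 4,6
  Iteration 3: yield a=4, then a,b = 6,10
  Iteration 4: yield a=6, then a,b = 10,16
  Iteration 5: yield a=10, then a,b = 16,26
Therefore out = [2, 2, 4, 6, 10].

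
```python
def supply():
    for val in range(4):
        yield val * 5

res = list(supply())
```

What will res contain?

Step 1: For each val in range(4), yield val * 5:
  val=0: yield 0 * 5 = 0
  val=1: yield 1 * 5 = 5
  val=2: yield 2 * 5 = 10
  val=3: yield 3 * 5 = 15
Therefore res = [0, 5, 10, 15].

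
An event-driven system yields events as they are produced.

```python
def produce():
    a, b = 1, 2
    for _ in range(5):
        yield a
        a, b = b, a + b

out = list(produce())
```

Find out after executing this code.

Step 1: Fibonacci-like sequence starting with a=1, b=2:
  Iteration 1: yield a=1, then a,b = 2,3
  Iteration 2: yield a=2, then a,b = 3,5
  Iteration 3: yield a=3, then a,b = 5,8
  Iteration 4: yield a=5, then a,b = 8,13
  Iteration 5: yield a=8, then a,b = 13,21
Therefore out = [1, 2, 3, 5, 8].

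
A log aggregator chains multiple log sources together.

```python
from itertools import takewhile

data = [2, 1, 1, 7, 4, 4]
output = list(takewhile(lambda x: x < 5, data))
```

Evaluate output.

Step 1: takewhile stops at first element >= 5:
  2 < 5: take
  1 < 5: take
  1 < 5: take
  7 >= 5: stop
Therefore output = [2, 1, 1].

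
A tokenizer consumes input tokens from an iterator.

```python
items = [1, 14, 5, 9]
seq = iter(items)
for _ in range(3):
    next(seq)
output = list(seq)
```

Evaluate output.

Step 1: Create iterator over [1, 14, 5, 9].
Step 2: Advance 3 positions (consuming [1, 14, 5]).
Step 3: list() collects remaining elements: [9].
Therefore output = [9].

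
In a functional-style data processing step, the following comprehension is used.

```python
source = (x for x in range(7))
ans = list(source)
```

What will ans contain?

Step 1: Generator expression iterates range(7): [0, 1, 2, 3, 4, 5, 6].
Step 2: list() collects all values.
Therefore ans = [0, 1, 2, 3, 4, 5, 6].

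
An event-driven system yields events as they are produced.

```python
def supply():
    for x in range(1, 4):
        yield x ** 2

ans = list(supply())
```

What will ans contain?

Step 1: For each x in range(1, 4), yield x**2:
  x=1: yield 1**2 = 1
  x=2: yield 2**2 = 4
  x=3: yield 3**2 = 9
Therefore ans = [1, 4, 9].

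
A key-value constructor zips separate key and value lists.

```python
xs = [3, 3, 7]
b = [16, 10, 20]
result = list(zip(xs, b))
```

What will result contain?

Step 1: zip pairs elements at same index:
  Index 0: (3, 16)
  Index 1: (3, 10)
  Index 2: (7, 20)
Therefore result = [(3, 16), (3, 10), (7, 20)].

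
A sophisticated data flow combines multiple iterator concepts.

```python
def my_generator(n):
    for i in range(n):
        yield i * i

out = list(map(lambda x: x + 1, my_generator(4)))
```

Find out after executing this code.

Step 1: my_generator(4) yields squares: [0, 1, 4, 9].
Step 2: map adds 1 to each: [1, 2, 5, 10].
Therefore out = [1, 2, 5, 10].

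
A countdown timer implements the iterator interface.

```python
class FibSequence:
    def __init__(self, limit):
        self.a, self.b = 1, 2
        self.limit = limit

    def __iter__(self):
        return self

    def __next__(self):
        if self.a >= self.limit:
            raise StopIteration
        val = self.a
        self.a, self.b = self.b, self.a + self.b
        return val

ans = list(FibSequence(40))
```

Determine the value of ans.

Step 1: Fibonacci-like sequence (a=1, b=2) until >= 40:
  Yield 1, then a,b = 2,3
  Yield 2, then a,b = 3,5
  Yield 3, then a,b = 5,8
  Yield 5, then a,b = 8,13
  Yield 8, then a,b = 13,21
  Yield 13, then a,b = 21,34
  Yield 21, then a,b = 34,55
  Yield 34, then a,b = 55,89
Step 2: 55 >= 40, stop.
Therefore ans = [1, 2, 3, 5, 8, 13, 21, 34].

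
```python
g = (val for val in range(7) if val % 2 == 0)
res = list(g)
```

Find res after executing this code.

Step 1: Filter range(7) keeping only even values:
  val=0: even, included
  val=1: odd, excluded
  val=2: even, included
  val=3: odd, excluded
  val=4: even, included
  val=5: odd, excluded
  val=6: even, included
Therefore res = [0, 2, 4, 6].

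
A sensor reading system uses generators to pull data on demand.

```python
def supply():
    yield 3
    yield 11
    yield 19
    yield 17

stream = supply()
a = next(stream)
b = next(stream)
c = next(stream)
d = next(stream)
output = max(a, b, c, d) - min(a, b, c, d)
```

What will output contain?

Step 1: Create generator and consume all values:
  a = next(stream) = 3
  b = next(stream) = 11
  c = next(stream) = 19
  d = next(stream) = 17
Step 2: max = 19, min = 3, output = 19 - 3 = 16.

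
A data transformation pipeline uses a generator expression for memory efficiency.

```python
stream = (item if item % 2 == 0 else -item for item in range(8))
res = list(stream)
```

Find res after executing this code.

Step 1: For each item in range(8), yield item if even, else -item:
  item=0: even, yield 0
  item=1: odd, yield -1
  item=2: even, yield 2
  item=3: odd, yield -3
  item=4: even, yield 4
  item=5: odd, yield -5
  item=6: even, yield 6
  item=7: odd, yield -7
Therefore res = [0, -1, 2, -3, 4, -5, 6, -7].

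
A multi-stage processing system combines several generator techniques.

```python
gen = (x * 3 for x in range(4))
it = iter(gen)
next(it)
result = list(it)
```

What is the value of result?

Step 1: Generator produces [0, 3, 6, 9].
Step 2: next(it) consumes first element (0).
Step 3: list(it) collects remaining: [3, 6, 9].
Therefore result = [3, 6, 9].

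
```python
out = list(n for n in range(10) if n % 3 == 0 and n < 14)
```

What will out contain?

Step 1: Filter range(10) where n % 3 == 0 and n < 14:
  n=0: both conditions met, included
  n=1: excluded (1 % 3 != 0)
  n=2: excluded (2 % 3 != 0)
  n=3: both conditions met, included
  n=4: excluded (4 % 3 != 0)
  n=5: excluded (5 % 3 != 0)
  n=6: both conditions met, included
  n=7: excluded (7 % 3 != 0)
  n=8: excluded (8 % 3 != 0)
  n=9: both conditions met, included
Therefore out = [0, 3, 6, 9].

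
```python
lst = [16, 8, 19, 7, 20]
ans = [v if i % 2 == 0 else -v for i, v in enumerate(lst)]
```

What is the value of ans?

Step 1: For each (i, v), keep v if i is even, negate if odd:
  i=0 (even): keep 16
  i=1 (odd): negate to -8
  i=2 (even): keep 19
  i=3 (odd): negate to -7
  i=4 (even): keep 20
Therefore ans = [16, -8, 19, -7, 20].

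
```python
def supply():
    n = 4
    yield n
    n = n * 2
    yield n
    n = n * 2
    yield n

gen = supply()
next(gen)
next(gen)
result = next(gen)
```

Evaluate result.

Step 1: Trace through generator execution:
  Yield 1: n starts at 4, yield 4
  Yield 2: n = 4 * 2 = 8, yield 8
  Yield 3: n = 8 * 2 = 16, yield 16
Step 2: First next() gets 4, second next() gets the second value, third next() yields 16.
Therefore result = 16.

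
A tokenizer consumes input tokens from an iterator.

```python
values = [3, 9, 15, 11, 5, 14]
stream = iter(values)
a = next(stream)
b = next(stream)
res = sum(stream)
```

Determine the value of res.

Step 1: Create iterator over [3, 9, 15, 11, 5, 14].
Step 2: a = next() = 3, b = next() = 9.
Step 3: sum() of remaining [15, 11, 5, 14] = 45.
Therefore res = 45.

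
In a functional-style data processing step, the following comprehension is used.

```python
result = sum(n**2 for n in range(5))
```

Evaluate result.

Step 1: Compute n**2 for each n in range(5):
  n=0: 0**2 = 0
  n=1: 1**2 = 1
  n=2: 2**2 = 4
  n=3: 3**2 = 9
  n=4: 4**2 = 16
Step 2: sum = 0 + 1 + 4 + 9 + 16 = 30.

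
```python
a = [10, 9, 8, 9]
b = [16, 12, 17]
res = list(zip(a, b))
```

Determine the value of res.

Step 1: zip stops at shortest (len(a)=4, len(b)=3):
  Index 0: (10, 16)
  Index 1: (9, 12)
  Index 2: (8, 17)
Step 2: Last element of a (9) has no pair, dropped.
Therefore res = [(10, 16), (9, 12), (8, 17)].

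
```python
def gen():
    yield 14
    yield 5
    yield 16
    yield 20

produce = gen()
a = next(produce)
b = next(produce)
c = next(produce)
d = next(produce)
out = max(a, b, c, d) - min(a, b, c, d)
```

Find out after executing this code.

Step 1: Create generator and consume all values:
  a = next(produce) = 14
  b = next(produce) = 5
  c = next(produce) = 16
  d = next(produce) = 20
Step 2: max = 20, min = 5, out = 20 - 5 = 15.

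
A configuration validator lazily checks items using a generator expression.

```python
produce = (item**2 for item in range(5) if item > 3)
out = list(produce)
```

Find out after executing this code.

Step 1: For range(5), keep item > 3, then square:
  item=0: 0 <= 3, excluded
  item=1: 1 <= 3, excluded
  item=2: 2 <= 3, excluded
  item=3: 3 <= 3, excluded
  item=4: 4 > 3, yield 4**2 = 16
Therefore out = [16].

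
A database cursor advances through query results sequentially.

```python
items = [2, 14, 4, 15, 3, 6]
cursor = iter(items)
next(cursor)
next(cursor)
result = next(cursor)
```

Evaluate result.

Step 1: Create iterator over [2, 14, 4, 15, 3, 6].
Step 2: next() consumes 2.
Step 3: next() consumes 14.
Step 4: next() returns 4.
Therefore result = 4.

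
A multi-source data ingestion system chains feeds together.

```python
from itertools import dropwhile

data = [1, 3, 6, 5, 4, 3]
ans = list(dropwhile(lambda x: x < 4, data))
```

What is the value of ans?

Step 1: dropwhile drops elements while < 4:
  1 < 4: dropped
  3 < 4: dropped
  6: kept (dropping stopped)
Step 2: Remaining elements kept regardless of condition.
Therefore ans = [6, 5, 4, 3].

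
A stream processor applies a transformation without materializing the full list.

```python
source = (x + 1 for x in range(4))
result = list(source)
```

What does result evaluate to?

Step 1: For each x in range(4), compute x+1:
  x=0: 0+1 = 1
  x=1: 1+1 = 2
  x=2: 2+1 = 3
  x=3: 3+1 = 4
Therefore result = [1, 2, 3, 4].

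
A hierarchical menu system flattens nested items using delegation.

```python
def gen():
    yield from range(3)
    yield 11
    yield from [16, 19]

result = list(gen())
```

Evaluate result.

Step 1: Trace yields in order:
  yield 0
  yield 1
  yield 2
  yield 11
  yield 16
  yield 19
Therefore result = [0, 1, 2, 11, 16, 19].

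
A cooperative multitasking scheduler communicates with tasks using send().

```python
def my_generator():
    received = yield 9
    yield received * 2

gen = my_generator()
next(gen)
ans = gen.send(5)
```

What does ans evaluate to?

Step 1: next(gen) advances to first yield, producing 9.
Step 2: send(5) resumes, received = 5.
Step 3: yield received * 2 = 5 * 2 = 10.
Therefore ans = 10.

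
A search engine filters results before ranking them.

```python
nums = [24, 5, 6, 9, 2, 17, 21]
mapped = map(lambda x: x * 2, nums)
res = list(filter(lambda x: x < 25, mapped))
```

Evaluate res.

Step 1: Map x * 2:
  24 -> 48
  5 -> 10
  6 -> 12
  9 -> 18
  2 -> 4
  17 -> 34
  21 -> 42
Step 2: Filter for < 25:
  48: removed
  10: kept
  12: kept
  18: kept
  4: kept
  34: removed
  42: removed
Therefore res = [10, 12, 18, 4].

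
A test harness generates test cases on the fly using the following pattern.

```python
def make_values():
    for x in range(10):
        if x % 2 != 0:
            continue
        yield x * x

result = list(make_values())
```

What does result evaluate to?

Step 1: Only yield x**2 when x is divisible by 2:
  x=0: 0 % 2 == 0, yield 0**2 = 0
  x=2: 2 % 2 == 0, yield 2**2 = 4
  x=4: 4 % 2 == 0, yield 4**2 = 16
  x=6: 6 % 2 == 0, yield 6**2 = 36
  x=8: 8 % 2 == 0, yield 8**2 = 64
Therefore result = [0, 4, 16, 36, 64].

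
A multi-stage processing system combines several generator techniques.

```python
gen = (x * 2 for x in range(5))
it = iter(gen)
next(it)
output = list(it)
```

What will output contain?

Step 1: Generator produces [0, 2, 4, 6, 8].
Step 2: next(it) consumes first element (0).
Step 3: list(it) collects remaining: [2, 4, 6, 8].
Therefore output = [2, 4, 6, 8].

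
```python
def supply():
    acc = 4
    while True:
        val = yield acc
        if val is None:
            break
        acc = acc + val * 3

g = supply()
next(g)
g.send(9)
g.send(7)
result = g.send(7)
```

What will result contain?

Step 1: next() -> yield acc=4.
Step 2: send(9) -> val=9, acc = 4 + 9*3 = 31, yield 31.
Step 3: send(7) -> val=7, acc = 31 + 7*3 = 52, yield 52.
Step 4: send(7) -> val=7, acc = 52 + 7*3 = 73, yield 73.
Therefore result = 73.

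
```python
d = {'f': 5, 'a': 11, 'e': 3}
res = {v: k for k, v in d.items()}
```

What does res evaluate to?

Step 1: Invert dict (swap keys and values):
  'f': 5 -> 5: 'f'
  'a': 11 -> 11: 'a'
  'e': 3 -> 3: 'e'
Therefore res = {5: 'f', 11: 'a', 3: 'e'}.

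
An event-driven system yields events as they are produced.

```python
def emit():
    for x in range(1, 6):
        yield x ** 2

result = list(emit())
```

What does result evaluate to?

Step 1: For each x in range(1, 6), yield x**2:
  x=1: yield 1**2 = 1
  x=2: yield 2**2 = 4
  x=3: yield 3**2 = 9
  x=4: yield 4**2 = 16
  x=5: yield 5**2 = 25
Therefore result = [1, 4, 9, 16, 25].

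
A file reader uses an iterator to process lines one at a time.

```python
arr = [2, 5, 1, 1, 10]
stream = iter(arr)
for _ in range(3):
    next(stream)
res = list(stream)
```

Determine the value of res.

Step 1: Create iterator over [2, 5, 1, 1, 10].
Step 2: Advance 3 positions (consuming [2, 5, 1]).
Step 3: list() collects remaining elements: [1, 10].
Therefore res = [1, 10].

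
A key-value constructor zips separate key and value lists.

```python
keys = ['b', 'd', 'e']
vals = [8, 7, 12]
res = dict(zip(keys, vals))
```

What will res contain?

Step 1: zip pairs keys with values:
  'b' -> 8
  'd' -> 7
  'e' -> 12
Therefore res = {'b': 8, 'd': 7, 'e': 12}.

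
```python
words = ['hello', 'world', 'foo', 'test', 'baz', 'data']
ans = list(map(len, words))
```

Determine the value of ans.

Step 1: Map len() to each word:
  'hello' -> 5
  'world' -> 5
  'foo' -> 3
  'test' -> 4
  'baz' -> 3
  'data' -> 4
Therefore ans = [5, 5, 3, 4, 3, 4].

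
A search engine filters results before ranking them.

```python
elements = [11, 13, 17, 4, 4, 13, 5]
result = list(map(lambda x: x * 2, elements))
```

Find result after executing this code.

Step 1: Apply lambda x: x * 2 to each element:
  11 -> 22
  13 -> 26
  17 -> 34
  4 -> 8
  4 -> 8
  13 -> 26
  5 -> 10
Therefore result = [22, 26, 34, 8, 8, 26, 10].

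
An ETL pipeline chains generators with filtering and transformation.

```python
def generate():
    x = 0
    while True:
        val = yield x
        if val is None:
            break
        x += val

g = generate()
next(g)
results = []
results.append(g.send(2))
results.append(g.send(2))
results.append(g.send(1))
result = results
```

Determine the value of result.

Step 1: next(g) -> yield 0.
Step 2: send(2) -> x = 2, yield 2.
Step 3: send(2) -> x = 4, yield 4.
Step 4: send(1) -> x = 5, yield 5.
Therefore result = [2, 4, 5].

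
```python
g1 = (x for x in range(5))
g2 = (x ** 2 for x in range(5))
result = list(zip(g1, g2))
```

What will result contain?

Step 1: g1 produces [0, 1, 2, 3, 4].
Step 2: g2 produces [0, 1, 4, 9, 16].
Step 3: zip pairs them: [(0, 0), (1, 1), (2, 4), (3, 9), (4, 16)].
Therefore result = [(0, 0), (1, 1), (2, 4), (3, 9), (4, 16)].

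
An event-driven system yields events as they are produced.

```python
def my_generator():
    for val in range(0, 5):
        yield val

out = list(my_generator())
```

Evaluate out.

Step 1: The generator yields each value from range(0, 5).
Step 2: list() consumes all yields: [0, 1, 2, 3, 4].
Therefore out = [0, 1, 2, 3, 4].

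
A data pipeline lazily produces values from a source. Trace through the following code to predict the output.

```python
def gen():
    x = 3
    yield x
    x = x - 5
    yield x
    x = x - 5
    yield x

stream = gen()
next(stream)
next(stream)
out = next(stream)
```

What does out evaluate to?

Step 1: Trace through generator execution:
  Yield 1: x starts at 3, yield 3
  Yield 2: x = 3 - 5 = -2, yield -2
  Yield 3: x = -2 - 5 = -7, yield -7
Step 2: First next() gets 3, second next() gets the second value, third next() yields -7.
Therefore out = -7.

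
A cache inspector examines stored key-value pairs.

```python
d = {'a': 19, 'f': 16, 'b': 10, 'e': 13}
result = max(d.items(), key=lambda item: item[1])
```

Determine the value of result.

Step 1: Find item with maximum value:
  ('a', 19)
  ('f', 16)
  ('b', 10)
  ('e', 13)
Step 2: Maximum value is 19 at key 'a'.
Therefore result = ('a', 19).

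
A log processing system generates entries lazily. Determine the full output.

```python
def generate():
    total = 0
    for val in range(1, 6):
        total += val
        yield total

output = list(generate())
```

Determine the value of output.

Step 1: Generator accumulates running sum:
  val=1: total = 1, yield 1
  val=2: total = 3, yield 3
  val=3: total = 6, yield 6
  val=4: total = 10, yield 10
  val=5: total = 15, yield 15
Therefore output = [1, 3, 6, 10, 15].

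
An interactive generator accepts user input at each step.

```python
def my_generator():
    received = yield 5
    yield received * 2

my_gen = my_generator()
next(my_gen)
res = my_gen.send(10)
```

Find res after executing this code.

Step 1: next(my_gen) advances to first yield, producing 5.
Step 2: send(10) resumes, received = 10.
Step 3: yield received * 2 = 10 * 2 = 20.
Therefore res = 20.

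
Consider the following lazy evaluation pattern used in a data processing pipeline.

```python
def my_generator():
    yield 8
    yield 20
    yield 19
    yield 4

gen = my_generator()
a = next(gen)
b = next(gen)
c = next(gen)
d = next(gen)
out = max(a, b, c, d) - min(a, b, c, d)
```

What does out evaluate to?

Step 1: Create generator and consume all values:
  a = next(gen) = 8
  b = next(gen) = 20
  c = next(gen) = 19
  d = next(gen) = 4
Step 2: max = 20, min = 4, out = 20 - 4 = 16.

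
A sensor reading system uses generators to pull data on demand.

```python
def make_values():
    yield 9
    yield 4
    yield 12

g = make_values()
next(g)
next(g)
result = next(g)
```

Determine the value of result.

Step 1: make_values() creates a generator.
Step 2: next(g) yields 9 (consumed and discarded).
Step 3: next(g) yields 4 (consumed and discarded).
Step 4: next(g) yields 12, assigned to result.
Therefore result = 12.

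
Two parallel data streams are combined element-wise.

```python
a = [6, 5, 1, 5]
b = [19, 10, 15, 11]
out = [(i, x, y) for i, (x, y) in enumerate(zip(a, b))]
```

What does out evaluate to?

Step 1: enumerate(zip(a, b)) gives index with paired elements:
  i=0: (6, 19)
  i=1: (5, 10)
  i=2: (1, 15)
  i=3: (5, 11)
Therefore out = [(0, 6, 19), (1, 5, 10), (2, 1, 15), (3, 5, 11)].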